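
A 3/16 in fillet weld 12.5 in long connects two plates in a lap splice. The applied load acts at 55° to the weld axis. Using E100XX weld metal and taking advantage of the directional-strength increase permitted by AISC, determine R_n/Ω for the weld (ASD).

E100XX → F_EXX = 100 ksi.
t_e = 0.707 × 0.1875 = 0.1326 in; A_we = 0.1326 × 12.5 = 1.657 in².
Directional factor: 1.0 + 0.5 sin^1.5(55°) = 1.371.
F_nw = 0.6 × 100 × 1.371 = 82.24 ksi.
R_n/Ω = (82.24 × 1.657) / 2.0 = 68.14 kips.

R_n/Ω ≈ 68.1 kips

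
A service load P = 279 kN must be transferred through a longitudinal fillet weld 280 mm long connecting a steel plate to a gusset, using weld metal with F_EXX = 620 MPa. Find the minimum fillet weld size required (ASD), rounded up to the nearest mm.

w = 8 mm

Total weld length L = 280 mm.
Required throat t_e = P × Ω / (0.6 F_EXX × L) = 279 × 2.0 / (0.6 × 620 × 280 × 10⁻³) = 5.357 mm.
Required leg w = t_e / 0.707 = 7.577 mm → use 8 mm.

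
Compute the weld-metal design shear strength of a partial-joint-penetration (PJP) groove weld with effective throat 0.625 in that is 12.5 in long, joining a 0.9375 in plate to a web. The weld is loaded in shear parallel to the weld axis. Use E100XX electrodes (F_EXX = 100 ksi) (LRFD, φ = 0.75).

φR_n ≈ 352 kips

Effective throat (given) t_e = 0.625 in.
A_we = 0.625 × 12.5 = 7.812 in².
F_nw = 0.6 F_EXX = 60 ksi.
φR_n = 0.75 × 60 × 7.812 = 351.6 kips.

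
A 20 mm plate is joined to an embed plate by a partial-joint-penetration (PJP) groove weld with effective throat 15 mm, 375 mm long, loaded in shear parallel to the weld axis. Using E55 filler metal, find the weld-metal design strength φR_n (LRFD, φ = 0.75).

E55XX → F_EXX = 550 MPa.
Effective throat (given) t_e = 15 mm.
A_we = 15 × 375 = 5625 mm².
F_nw = 0.6 F_EXX = 330 MPa.
φR_n = 0.75 × 330 × 5625 × 10⁻³ = 1392 kN.

φR_n ≈ 1390 kN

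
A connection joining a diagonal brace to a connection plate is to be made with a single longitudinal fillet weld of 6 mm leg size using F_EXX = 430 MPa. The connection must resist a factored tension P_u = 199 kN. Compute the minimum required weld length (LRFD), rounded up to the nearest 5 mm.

Throat t_e = 0.707 × 6 = 4.242 mm.
φr_n = 0.75 × 0.6 × 430 × 4.242 × 10⁻³ = 0.8208 kN/mm.
L_req = P_u / φr_n = 199 / 0.8208 = 242.4 mm total.
Round up → use L = 245 mm.

L = 245 mm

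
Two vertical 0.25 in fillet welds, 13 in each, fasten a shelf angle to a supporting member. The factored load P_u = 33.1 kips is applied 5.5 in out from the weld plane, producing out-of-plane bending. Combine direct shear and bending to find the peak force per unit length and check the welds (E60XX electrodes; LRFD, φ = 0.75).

E60XX → F_EXX = 60 ksi.
L_w = 2 × 13 = 26 in; section modulus (unit throat) S = 2 × L²/6 = 56.33 in².
Direct shear f_v = P/L_w = 33.1/26 = 1.273 kip/in.
Moment M = P × e = 33.1 × 5.5 = 182.05 kip·in; bending f_b = M/S = 3.232 kip/in.
f_max = √(f_v² + f_b²) = √(1.273² + 3.232²) = 3.473 kip/in.
φr_n = 0.75 × 0.6 × 60 × (0.707 × 0.25) = 4.772 kip/in → adequate.

f_max ≈ 3.47 kip/in; adequate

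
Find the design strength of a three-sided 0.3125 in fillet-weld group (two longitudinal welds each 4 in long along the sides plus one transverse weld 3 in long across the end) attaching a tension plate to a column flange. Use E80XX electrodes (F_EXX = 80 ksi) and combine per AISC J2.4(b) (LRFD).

t_e = 0.707 × 0.3125 = 0.2209 in.
R_nwl = 0.6 × 80 × 0.2209 × 8 = 84.84 kip (longitudinal, 2 welds).
R_nwt = 0.6 × 80 × 0.2209 × 3 = 31.81 kip (transverse, base value).
(i) R_nwl + R_nwt = 116.7 kip; (ii) 0.85 R_nwl + 1.5 R_nwt = 119.8 kip.
R_n = max = 119.8 kip [governs: (ii)]; φR_n = 89.88 kip.

φR_n ≈ 89.9 kip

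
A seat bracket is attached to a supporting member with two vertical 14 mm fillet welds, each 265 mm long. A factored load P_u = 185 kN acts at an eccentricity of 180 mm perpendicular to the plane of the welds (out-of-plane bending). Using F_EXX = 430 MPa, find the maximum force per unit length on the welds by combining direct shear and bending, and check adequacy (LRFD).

L_w = 2 × 265 = 530 mm; section modulus (unit throat) S = 2 × L²/6 = 23410 mm².
Direct shear f_v = P/L_w = 185×10³/530 = 349.1 N/mm.
Moment M = P × e = 185×10³ × 180 = 33300000 N·mm; bending f_b = M/S = 1423 N/mm.
f_max = √(f_v² + f_b²) = √(349.1² + 1423²) = 1465 N/mm.
φr_n = 0.75 × 0.6 × 430 × (0.707 × 14) = 1915 N/mm → adequate.

f_max ≈ 1460 N/mm; adequate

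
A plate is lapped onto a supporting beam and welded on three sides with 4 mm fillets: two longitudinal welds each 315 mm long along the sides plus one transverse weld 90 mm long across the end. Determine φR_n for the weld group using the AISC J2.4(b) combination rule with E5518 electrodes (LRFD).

φR_n ≈ 504 kN

E55XX → F_EXX = 550 MPa.
t_e = 0.707 × 4 = 2.828 mm.
R_nwl = 0.6 × 550 × 2.828 × 630 × 10⁻³ = 587.9 kN (longitudinal, 2 welds).
R_nwt = 0.6 × 550 × 2.828 × 90 × 10⁻³ = 83.99 kN (transverse, base value).
(i) R_nwl + R_nwt = 671.9 kN; (ii) 0.85 R_nwl + 1.5 R_nwt = 625.7 kN.
R_n = max = 671.9 kN [governs: (i)]; φR_n = 503.9 kN.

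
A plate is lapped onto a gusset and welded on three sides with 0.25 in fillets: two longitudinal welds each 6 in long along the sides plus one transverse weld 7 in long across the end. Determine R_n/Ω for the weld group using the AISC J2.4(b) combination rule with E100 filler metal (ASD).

E100XX → F_EXX = 100 ksi.
t_e = 0.707 × 0.25 = 0.1767 in.
R_nwl = 0.6 × 100 × 0.1767 × 12 = 127.3 kip (longitudinal, 2 welds).
R_nwt = 0.6 × 100 × 0.1767 × 7 = 74.23 kip (transverse, base value).
(i) R_nwl + R_nwt = 201.5 kip; (ii) 0.85 R_nwl + 1.5 R_nwt = 219.5 kip.
R_n = max = 219.5 kip [governs: (ii)]; R_n/Ω = 109.8 kip.

R_n/Ω ≈ 110 kip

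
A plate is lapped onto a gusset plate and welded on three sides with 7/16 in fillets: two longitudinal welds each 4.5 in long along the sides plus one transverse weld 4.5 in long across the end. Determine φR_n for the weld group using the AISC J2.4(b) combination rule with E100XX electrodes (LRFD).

φR_n ≈ 200 kip

E100XX → F_EXX = 100 ksi.
t_e = 0.707 × 0.4375 = 0.3093 in.
R_nwl = 0.6 × 100 × 0.3093 × 9 = 167 kip (longitudinal, 2 welds).
R_nwt = 0.6 × 100 × 0.3093 × 4.5 = 83.51 kip (transverse, base value).
(i) R_nwl + R_nwt = 250.5 kip; (ii) 0.85 R_nwl + 1.5 R_nwt = 267.2 kip.
R_n = max = 267.2 kip [governs: (ii)]; φR_n = 200.4 kip.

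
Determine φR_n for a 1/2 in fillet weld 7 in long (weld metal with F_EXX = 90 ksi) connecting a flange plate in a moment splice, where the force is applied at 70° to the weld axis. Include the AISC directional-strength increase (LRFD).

φR_n ≈ 146 kip

t_e = 0.707 × 0.5 = 0.3535 in; A_we = 0.3535 × 7 = 2.474 in².
Directional factor: 1.0 + 0.5 sin^1.5(70°) = 1.455.
F_nw = 0.6 × 90 × 1.455 = 78.59 ksi.
φR_n = 0.75 × 78.59 × 2.474 = 145.9 kip.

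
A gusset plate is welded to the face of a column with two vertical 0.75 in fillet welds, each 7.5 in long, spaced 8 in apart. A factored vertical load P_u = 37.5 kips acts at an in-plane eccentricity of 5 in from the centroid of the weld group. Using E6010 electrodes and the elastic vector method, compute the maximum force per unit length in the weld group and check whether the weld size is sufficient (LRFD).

f_max ≈ 5.41 kip/in; adequate

E60XX → F_EXX = 60 ksi.
Total weld length L_w = 15 in. Treat welds as unit-width lines.
Polar moment about centroid: J = 2[d³/12 + d(b/2)²] = 2[7.5³/12 + 7.5×4²] = 310.3 in³.
Direct shear f_v = P/L_w = 37.5 / 15 = 2.5 kip/in (vertical).
Torsion M = P·e = 37.5 × 5 = 187.5 kip·in.
Critical point at (x, y) = (4, 3.75) from centroid. f_tx = M·y/J = 2.266 kip/in; f_ty = M·x/J = 2.417 kip/in.
Resultant f_max = √[f_tx² + (f_v + f_ty)²] = √[2.266² + (2.5 + 2.417)²] = 5.414 kip/in.
Capacity per unit length: φr_n = 0.75 × 0.6 × 60 × (0.707 × 0.75) = 14.32 kip/in.
5.414 ≤ 14.32 → adequate.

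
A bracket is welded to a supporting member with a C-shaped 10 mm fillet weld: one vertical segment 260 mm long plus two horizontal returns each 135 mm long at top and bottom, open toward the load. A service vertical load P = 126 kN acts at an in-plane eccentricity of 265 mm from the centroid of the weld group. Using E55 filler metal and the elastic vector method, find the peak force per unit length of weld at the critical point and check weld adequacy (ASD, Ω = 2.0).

f_max ≈ 944 N/mm; adequate

E55XX → F_EXX = 550 MPa.
Total weld length L_w = 530 mm. Treat welds as unit-width lines.
Centroid: x̄ = 2×135×67.5 / 530 = 34.39 mm from the vertical weld.
Polar moment about centroid: J = I_x + I_y = [260³/12 + 2×135×130²] + [260×34.39² + 2(135³/12 + 135×33.11²)] = 7041000 mm³.
Direct shear f_v = P/L_w = 126×10³ / 530 = 237.7 N/mm (vertical).
Torsion M = P·e = 126×10³ × 265 = 33390000 N·mm.
Critical point at (x, y) = (100.6, 130) from centroid. f_tx = M·y/J = 616.5 N/mm; f_ty = M·x/J = 477.1 N/mm.
Resultant f_max = √[f_tx² + (f_v + f_ty)²] = √[616.5² + (237.7 + 477.1)²] = 944 N/mm.
Capacity per unit length: r_n/Ω = (1/2.0) × 0.6 × 550 × (0.707 × 10) = 1167 N/mm.
944 ≤ 1167 → adequate.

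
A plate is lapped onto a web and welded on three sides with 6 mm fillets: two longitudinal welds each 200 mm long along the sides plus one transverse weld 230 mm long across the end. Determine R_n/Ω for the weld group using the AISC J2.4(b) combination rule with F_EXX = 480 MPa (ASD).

R_n/Ω ≈ 418 kN

t_e = 0.707 × 6 = 4.242 mm.
R_nwl = 0.6 × 480 × 4.242 × 400 × 10⁻³ = 488.7 kN (longitudinal, 2 welds).
R_nwt = 0.6 × 480 × 4.242 × 230 × 10⁻³ = 281 kN (transverse, base value).
(i) R_nwl + R_nwt = 769.7 kN; (ii) 0.85 R_nwl + 1.5 R_nwt = 836.9 kN.
R_n = max = 836.9 kN [governs: (ii)]; R_n/Ω = 418.4 kN.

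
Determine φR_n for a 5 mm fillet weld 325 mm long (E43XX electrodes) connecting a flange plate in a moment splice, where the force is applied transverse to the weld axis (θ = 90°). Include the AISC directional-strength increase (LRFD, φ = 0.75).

E43XX → F_EXX = 430 MPa.
t_e = 0.707 × 5 = 3.535 mm; A_we = 3.535 × 325 = 1149 mm².
Directional factor: 1.0 + 0.5 sin^1.5(90°) = 1.5.
F_nw = 0.6 × 430 × 1.5 = 387 MPa.
φR_n = 0.75 × 387 × 1149 × 10⁻³ = 333.5 kN.

φR_n ≈ 333 kN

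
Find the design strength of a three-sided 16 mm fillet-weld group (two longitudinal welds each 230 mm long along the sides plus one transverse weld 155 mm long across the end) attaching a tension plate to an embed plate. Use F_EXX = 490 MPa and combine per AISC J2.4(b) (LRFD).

t_e = 0.707 × 16 = 11.31 mm.
R_nwl = 0.6 × 490 × 11.31 × 460 × 10⁻³ = 1530 kN (longitudinal, 2 welds).
R_nwt = 0.6 × 490 × 11.31 × 155 × 10⁻³ = 515.5 kN (transverse, base value).
(i) R_nwl + R_nwt = 2045 kN; (ii) 0.85 R_nwl + 1.5 R_nwt = 2074 kN.
R_n = max = 2074 kN [governs: (ii)]; φR_n = 1555 kN.

φR_n ≈ 1560 kN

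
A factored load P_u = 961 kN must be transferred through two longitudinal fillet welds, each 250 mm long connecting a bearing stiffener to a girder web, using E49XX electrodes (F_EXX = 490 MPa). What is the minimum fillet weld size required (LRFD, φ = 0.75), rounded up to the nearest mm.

Total weld length L = 500 mm.
Required throat t_e = P_u / (φ × 0.6 F_EXX × L) = 961 / (0.75 × 0.6 × 490 × 500 × 10⁻³) = 8.717 mm.
Required leg w = t_e / 0.707 = 12.33 mm → use 13 mm.

w = 13 mm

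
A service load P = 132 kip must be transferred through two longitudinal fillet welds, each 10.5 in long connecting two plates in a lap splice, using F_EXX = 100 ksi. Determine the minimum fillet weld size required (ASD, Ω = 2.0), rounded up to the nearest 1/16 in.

Total weld length L = 21 in.
Required throat t_e = P × Ω / (0.6 F_EXX × L) = 132 × 2.0 / (0.6 × 100 × 21) = 0.2095 in.
Required leg w = t_e / 0.707 = 0.2964 in → use 5/16 in.

w = 5/16 in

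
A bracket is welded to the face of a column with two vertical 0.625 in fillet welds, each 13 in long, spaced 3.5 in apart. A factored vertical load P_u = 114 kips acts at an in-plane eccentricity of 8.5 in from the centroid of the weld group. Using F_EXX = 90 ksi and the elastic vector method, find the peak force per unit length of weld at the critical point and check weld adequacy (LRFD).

Total weld length L_w = 26 in. Treat welds as unit-width lines.
Polar moment about centroid: J = 2[d³/12 + d(b/2)²] = 2[13³/12 + 13×1.75²] = 445.8 in³.
Direct shear f_v = P/L_w = 114 / 26 = 4.385 kip/in (vertical).
Torsion M = P·e = 114 × 8.5 = 969 kip·in.
Critical point at (x, y) = (1.75, 6.5) from centroid. f_tx = M·y/J = 14.13 kip/in; f_ty = M·x/J = 3.804 kip/in.
Resultant f_max = √[f_tx² + (f_v + f_ty)²] = √[14.13² + (4.385 + 3.804)²] = 16.33 kip/in.
Capacity per unit length: φr_n = 0.75 × 0.6 × 90 × (0.707 × 0.625) = 17.9 kip/in.
16.33 ≤ 17.9 → adequate.

f_max ≈ 16.3 kip/in; adequate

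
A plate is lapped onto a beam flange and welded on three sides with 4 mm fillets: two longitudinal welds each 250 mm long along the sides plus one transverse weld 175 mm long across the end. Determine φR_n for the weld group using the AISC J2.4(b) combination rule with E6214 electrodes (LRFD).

φR_n ≈ 542 kN

E62XX → F_EXX = 620 MPa.
t_e = 0.707 × 4 = 2.828 mm.
R_nwl = 0.6 × 620 × 2.828 × 500 × 10⁻³ = 526 kN (longitudinal, 2 welds).
R_nwt = 0.6 × 620 × 2.828 × 175 × 10⁻³ = 184.1 kN (transverse, base value).
(i) R_nwl + R_nwt = 710.1 kN; (ii) 0.85 R_nwl + 1.5 R_nwt = 723.3 kN.
R_n = max = 723.3 kN [governs: (ii)]; φR_n = 542.4 kN.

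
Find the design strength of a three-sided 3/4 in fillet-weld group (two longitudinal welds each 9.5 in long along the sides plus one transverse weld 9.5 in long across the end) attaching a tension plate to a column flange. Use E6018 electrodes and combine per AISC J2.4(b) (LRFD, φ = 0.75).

E60XX → F_EXX = 60 ksi.
t_e = 0.707 × 0.75 = 0.5302 in.
R_nwl = 0.6 × 60 × 0.5302 × 19 = 362.7 kip (longitudinal, 2 welds).
R_nwt = 0.6 × 60 × 0.5302 × 9.5 = 181.3 kip (transverse, base value).
(i) R_nwl + R_nwt = 544 kip; (ii) 0.85 R_nwl + 1.5 R_nwt = 580.3 kip.
R_n = max = 580.3 kip [governs: (ii)]; φR_n = 435.2 kip.

φR_n ≈ 435 kip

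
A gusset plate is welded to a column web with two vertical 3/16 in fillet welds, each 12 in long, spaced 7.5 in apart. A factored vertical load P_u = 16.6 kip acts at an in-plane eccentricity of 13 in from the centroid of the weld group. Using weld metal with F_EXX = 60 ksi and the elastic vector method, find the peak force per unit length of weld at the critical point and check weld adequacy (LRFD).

Total weld length L_w = 24 in. Treat welds as unit-width lines.
Polar moment about centroid: J = 2[d³/12 + d(b/2)²] = 2[12³/12 + 12×3.75²] = 625.5 in³.
Direct shear f_v = P/L_w = 16.6 / 24 = 0.6917 kip/in (vertical).
Torsion M = P·e = 16.6 × 13 = 215.8 kip·in.
Critical point at (x, y) = (3.75, 6) from centroid. f_tx = M·y/J = 2.07 kip/in; f_ty = M·x/J = 1.294 kip/in.
Resultant f_max = √[f_tx² + (f_v + f_ty)²] = √[2.07² + (0.6917 + 1.294)²] = 2.868 kip/in.
Capacity per unit length: φr_n = 0.75 × 0.6 × 60 × (0.707 × 0.1875) = 3.579 kip/in.
2.868 ≤ 3.579 → adequate.

f_max ≈ 2.87 kip/in; adequate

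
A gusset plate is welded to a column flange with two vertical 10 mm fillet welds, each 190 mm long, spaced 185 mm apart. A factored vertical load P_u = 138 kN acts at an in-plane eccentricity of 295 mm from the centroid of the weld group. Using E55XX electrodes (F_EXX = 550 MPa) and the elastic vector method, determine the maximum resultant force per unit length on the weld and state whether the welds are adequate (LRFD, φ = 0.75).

f_max ≈ 1500 N/mm; adequate

Total weld length L_w = 380 mm. Treat welds as unit-width lines.
Polar moment about centroid: J = 2[d³/12 + d(b/2)²] = 2[190³/12 + 190×92.5²] = 4395000 mm³.
Direct shear f_v = P/L_w = 138×10³ / 380 = 363.2 N/mm (vertical).
Torsion M = P·e = 138×10³ × 295 = 40710000 N·mm.
Critical point at (x, y) = (92.5, 95) from centroid. f_tx = M·y/J = 880.1 N/mm; f_ty = M·x/J = 856.9 N/mm.
Resultant f_max = √[f_tx² + (f_v + f_ty)²] = √[880.1² + (363.2 + 856.9)²] = 1504 N/mm.
Capacity per unit length: φr_n = 0.75 × 0.6 × 550 × (0.707 × 10) = 1750 N/mm.
1504 ≤ 1750 → adequate.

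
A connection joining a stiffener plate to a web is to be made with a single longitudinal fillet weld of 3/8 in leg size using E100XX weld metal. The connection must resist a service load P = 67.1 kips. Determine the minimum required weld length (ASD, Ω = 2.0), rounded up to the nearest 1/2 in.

L = 8.5 in

E100XX → F_EXX = 100 ksi.
Throat t_e = 0.707 × 0.375 = 0.2651 in.
r_n/Ω = (0.6 × 100 × 0.2651) / 2.0 = 7.954 kip/in.
L_req = P / (r_n/Ω) = 67.1 / 7.954 = 8.436 in total.
Round up → use L = 8.5 in.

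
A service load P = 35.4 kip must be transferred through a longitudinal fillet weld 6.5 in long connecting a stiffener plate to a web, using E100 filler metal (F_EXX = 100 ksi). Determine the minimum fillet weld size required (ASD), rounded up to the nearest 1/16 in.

Total weld length L = 6.5 in.
Required throat t_e = P × Ω / (0.6 F_EXX × L) = 35.4 × 2.0 / (0.6 × 100 × 6.5) = 0.1815 in.
Required leg w = t_e / 0.707 = 0.2568 in → use 5/16 in.

w = 5/16 in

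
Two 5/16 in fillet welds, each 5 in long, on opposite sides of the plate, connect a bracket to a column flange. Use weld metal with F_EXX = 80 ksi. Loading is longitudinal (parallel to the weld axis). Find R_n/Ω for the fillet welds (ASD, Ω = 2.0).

Effective throat t_e = 0.707 × 0.3125 = 0.2209 in.
Total length L = 10 in; A_we = 0.2209 × 10 = 2.209 in².
F_nw = 0.6 F_EXX = 0.6 × 80 = 48 ksi.
R_n = 48 × 2.209 = 106 kips; R_n/Ω = 106/2.0 = 53.02 kips.

R_n/Ω ≈ 53 kips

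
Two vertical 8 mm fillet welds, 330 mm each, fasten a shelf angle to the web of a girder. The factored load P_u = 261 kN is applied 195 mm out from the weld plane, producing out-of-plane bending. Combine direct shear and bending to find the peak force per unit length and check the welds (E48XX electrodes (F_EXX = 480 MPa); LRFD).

f_max ≈ 1460 N/mm; NOT adequate

L_w = 2 × 330 = 660 mm; section modulus (unit throat) S = 2 × L²/6 = 36300 mm².
Direct shear f_v = P/L_w = 261×10³/660 = 395.5 N/mm.
Moment M = P × e = 261×10³ × 195 = 50895000 N·mm; bending f_b = M/S = 1402 N/mm.
f_max = √(f_v² + f_b²) = √(395.5² + 1402²) = 1457 N/mm.
φr_n = 0.75 × 0.6 × 480 × (0.707 × 8) = 1222 N/mm → NOT adequate.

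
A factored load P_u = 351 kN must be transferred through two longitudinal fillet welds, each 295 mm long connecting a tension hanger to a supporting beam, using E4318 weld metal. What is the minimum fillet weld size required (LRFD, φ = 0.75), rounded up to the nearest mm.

w = 5 mm

E43XX → F_EXX = 430 MPa.
Total weld length L = 590 mm.
Required throat t_e = P_u / (φ × 0.6 F_EXX × L) = 351 / (0.75 × 0.6 × 430 × 590 × 10⁻³) = 3.074 mm.
Required leg w = t_e / 0.707 = 4.349 mm → use 5 mm.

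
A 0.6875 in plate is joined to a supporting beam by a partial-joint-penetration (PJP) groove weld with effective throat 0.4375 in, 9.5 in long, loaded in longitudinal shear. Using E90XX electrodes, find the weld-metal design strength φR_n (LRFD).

E90XX → F_EXX = 90 ksi.
Effective throat (given) t_e = 0.4375 in.
A_we = 0.4375 × 9.5 = 4.156 in².
F_nw = 0.6 F_EXX = 54 ksi.
φR_n = 0.75 × 54 × 4.156 = 168.3 kip.

φR_n ≈ 168 kip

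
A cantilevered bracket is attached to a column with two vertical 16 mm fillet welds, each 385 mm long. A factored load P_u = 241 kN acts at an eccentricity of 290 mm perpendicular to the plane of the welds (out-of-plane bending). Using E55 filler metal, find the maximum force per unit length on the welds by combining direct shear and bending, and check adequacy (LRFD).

f_max ≈ 1450 N/mm; adequate

E55XX → F_EXX = 550 MPa.
L_w = 2 × 385 = 770 mm; section modulus (unit throat) S = 2 × L²/6 = 49410 mm².
Direct shear f_v = P/L_w = 241×10³/770 = 313 N/mm.
Moment M = P × e = 241×10³ × 290 = 69890000 N·mm; bending f_b = M/S = 1415 N/mm.
f_max = √(f_v² + f_b²) = √(313² + 1415²) = 1449 N/mm.
φr_n = 0.75 × 0.6 × 550 × (0.707 × 16) = 2800 N/mm → adequate.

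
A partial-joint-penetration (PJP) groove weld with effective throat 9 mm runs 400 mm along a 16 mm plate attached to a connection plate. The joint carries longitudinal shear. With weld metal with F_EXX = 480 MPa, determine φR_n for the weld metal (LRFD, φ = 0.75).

Effective throat (given) t_e = 9 mm.
A_we = 9 × 400 = 3600 mm².
F_nw = 0.6 F_EXX = 288 MPa.
φR_n = 0.75 × 288 × 3600 × 10⁻³ = 777.6 kN.

φR_n ≈ 778 kN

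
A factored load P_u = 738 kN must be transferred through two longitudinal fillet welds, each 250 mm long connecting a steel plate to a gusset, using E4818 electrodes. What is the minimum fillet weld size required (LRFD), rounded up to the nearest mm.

w = 10 mm

E48XX → F_EXX = 480 MPa.
Total weld length L = 500 mm.
Required throat t_e = P_u / (φ × 0.6 F_EXX × L) = 738 / (0.75 × 0.6 × 480 × 500 × 10⁻³) = 6.833 mm.
Required leg w = t_e / 0.707 = 9.665 mm → use 10 mm.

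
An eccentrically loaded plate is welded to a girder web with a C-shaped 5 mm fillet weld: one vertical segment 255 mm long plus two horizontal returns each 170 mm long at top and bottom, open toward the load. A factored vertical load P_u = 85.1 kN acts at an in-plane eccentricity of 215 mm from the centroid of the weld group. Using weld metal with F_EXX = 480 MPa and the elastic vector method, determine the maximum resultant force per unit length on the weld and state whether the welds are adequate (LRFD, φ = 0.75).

Total weld length L_w = 595 mm. Treat welds as unit-width lines.
Centroid: x̄ = 2×170×85 / 595 = 48.57 mm from the vertical weld.
Polar moment about centroid: J = I_x + I_y = [255³/12 + 2×170×127.5²] + [255×48.57² + 2(170³/12 + 170×36.43²)] = 8781000 mm³.
Direct shear f_v = P/L_w = 85.1×10³ / 595 = 143 N/mm (vertical).
Torsion M = P·e = 85.1×10³ × 215 = 18296000 N·mm.
Critical point at (x, y) = (121.4, 127.5) from centroid. f_tx = M·y/J = 265.7 N/mm; f_ty = M·x/J = 253 N/mm.
Resultant f_max = √[f_tx² + (f_v + f_ty)²] = √[265.7² + (143 + 253)²] = 476.9 N/mm.
Capacity per unit length: φr_n = 0.75 × 0.6 × 480 × (0.707 × 5) = 763.6 N/mm.
476.9 ≤ 763.6 → adequate.

f_max ≈ 477 N/mm; adequate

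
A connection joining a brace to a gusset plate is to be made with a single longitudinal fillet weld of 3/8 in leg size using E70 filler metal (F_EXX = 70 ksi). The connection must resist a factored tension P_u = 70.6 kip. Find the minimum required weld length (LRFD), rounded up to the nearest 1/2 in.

Throat t_e = 0.707 × 0.375 = 0.2651 in.
φr_n = 0.75 × 0.6 × 70 × 0.2651 = 8.351 kip/in.
L_req = P_u / φr_n = 70.6 / 8.351 = 8.454 in total.
Round up → use L = 8.5 in.

L = 8.5 in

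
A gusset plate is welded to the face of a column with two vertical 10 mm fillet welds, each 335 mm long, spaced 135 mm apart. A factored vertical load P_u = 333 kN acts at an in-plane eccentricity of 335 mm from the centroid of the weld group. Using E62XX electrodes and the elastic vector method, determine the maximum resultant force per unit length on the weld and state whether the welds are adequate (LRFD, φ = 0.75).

f_max ≈ 2390 N/mm; NOT adequate

E62XX → F_EXX = 620 MPa.
Total weld length L_w = 670 mm. Treat welds as unit-width lines.
Polar moment about centroid: J = 2[d³/12 + d(b/2)²] = 2[335³/12 + 335×67.5²] = 9319000 mm³.
Direct shear f_v = P/L_w = 333×10³ / 670 = 497 N/mm (vertical).
Torsion M = P·e = 333×10³ × 335 = 111560000 N·mm.
Critical point at (x, y) = (67.5, 167.5) from centroid. f_tx = M·y/J = 2005 N/mm; f_ty = M·x/J = 808.1 N/mm.
Resultant f_max = √[f_tx² + (f_v + f_ty)²] = √[2005² + (497 + 808.1)²] = 2392 N/mm.
Capacity per unit length: φr_n = 0.75 × 0.6 × 620 × (0.707 × 10) = 1973 N/mm.
2392 > 1973 → NOT adequate.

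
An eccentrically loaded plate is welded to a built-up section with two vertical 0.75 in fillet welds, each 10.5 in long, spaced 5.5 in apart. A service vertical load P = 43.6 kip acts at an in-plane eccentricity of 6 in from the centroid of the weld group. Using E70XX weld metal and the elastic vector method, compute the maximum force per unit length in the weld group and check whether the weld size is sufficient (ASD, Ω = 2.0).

E70XX → F_EXX = 70 ksi.
Total weld length L_w = 21 in. Treat welds as unit-width lines.
Polar moment about centroid: J = 2[d³/12 + d(b/2)²] = 2[10.5³/12 + 10.5×2.75²] = 351.8 in³.
Direct shear f_v = P/L_w = 43.6 / 21 = 2.076 kip/in (vertical).
Torsion M = P·e = 43.6 × 6 = 261.6 kip·in.
Critical point at (x, y) = (2.75, 5.25) from centroid. f_tx = M·y/J = 3.904 kip/in; f_ty = M·x/J = 2.045 kip/in.
Resultant f_max = √[f_tx² + (f_v + f_ty)²] = √[3.904² + (2.076 + 2.045)²] = 5.677 kip/in.
Capacity per unit length: r_n/Ω = (1/2.0) × 0.6 × 70 × (0.707 × 0.75) = 11.14 kip/in.
5.677 ≤ 11.14 → adequate.

f_max ≈ 5.68 kip/in; adequate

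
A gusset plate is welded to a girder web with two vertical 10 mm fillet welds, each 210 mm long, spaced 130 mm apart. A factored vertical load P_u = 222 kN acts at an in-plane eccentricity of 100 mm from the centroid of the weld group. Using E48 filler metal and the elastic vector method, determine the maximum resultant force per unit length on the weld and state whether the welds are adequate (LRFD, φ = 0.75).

f_max ≈ 1190 N/mm; adequate

E48XX → F_EXX = 480 MPa.
Total weld length L_w = 420 mm. Treat welds as unit-width lines.
Polar moment about centroid: J = 2[d³/12 + d(b/2)²] = 2[210³/12 + 210×65²] = 3318000 mm³.
Direct shear f_v = P/L_w = 222×10³ / 420 = 528.6 N/mm (vertical).
Torsion M = P·e = 222×10³ × 100 = 22200000 N·mm.
Critical point at (x, y) = (65, 105) from centroid. f_tx = M·y/J = 702.5 N/mm; f_ty = M·x/J = 434.9 N/mm.
Resultant f_max = √[f_tx² + (f_v + f_ty)²] = √[702.5² + (528.6 + 434.9)²] = 1192 N/mm.
Capacity per unit length: φr_n = 0.75 × 0.6 × 480 × (0.707 × 10) = 1527 N/mm.
1192 ≤ 1527 → adequate.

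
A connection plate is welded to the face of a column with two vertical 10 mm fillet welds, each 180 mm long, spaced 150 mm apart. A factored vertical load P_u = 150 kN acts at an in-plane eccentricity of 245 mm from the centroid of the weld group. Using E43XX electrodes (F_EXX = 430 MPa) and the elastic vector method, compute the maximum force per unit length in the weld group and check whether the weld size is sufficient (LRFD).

Total weld length L_w = 360 mm. Treat welds as unit-width lines.
Polar moment about centroid: J = 2[d³/12 + d(b/2)²] = 2[180³/12 + 180×75²] = 2997000 mm³.
Direct shear f_v = P/L_w = 150×10³ / 360 = 416.7 N/mm (vertical).
Torsion M = P·e = 150×10³ × 245 = 36750000 N·mm.
Critical point at (x, y) = (75, 90) from centroid. f_tx = M·y/J = 1104 N/mm; f_ty = M·x/J = 919.7 N/mm.
Resultant f_max = √[f_tx² + (f_v + f_ty)²] = √[1104² + (416.7 + 919.7)²] = 1733 N/mm.
Capacity per unit length: φr_n = 0.75 × 0.6 × 430 × (0.707 × 10) = 1368 N/mm.
1733 > 1368 → NOT adequate.

f_max ≈ 1730 N/mm; NOT adequate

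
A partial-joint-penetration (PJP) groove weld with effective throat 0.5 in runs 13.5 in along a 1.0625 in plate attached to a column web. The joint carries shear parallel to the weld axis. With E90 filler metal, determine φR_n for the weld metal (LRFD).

E90XX → F_EXX = 90 ksi.
Effective throat (given) t_e = 0.5 in.
A_we = 0.5 × 13.5 = 6.75 in².
F_nw = 0.6 F_EXX = 54 ksi.
φR_n = 0.75 × 54 × 6.75 = 273.4 kip.

φR_n ≈ 273 kip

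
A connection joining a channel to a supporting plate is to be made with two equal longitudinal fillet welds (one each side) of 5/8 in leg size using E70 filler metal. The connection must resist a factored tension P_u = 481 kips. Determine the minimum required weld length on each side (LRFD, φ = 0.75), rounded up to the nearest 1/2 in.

L = 17.5 in on each side

E70XX → F_EXX = 70 ksi.
Throat t_e = 0.707 × 0.625 = 0.4419 in.
φr_n = 0.75 × 0.6 × 70 × 0.4419 = 13.92 kips/in.
L_req = P_u / φr_n = 481 / 13.92 = 34.56 in total.
Per side: 34.56 / 2 = 17.28 in.
Round up → use L = 17.5 in on each side.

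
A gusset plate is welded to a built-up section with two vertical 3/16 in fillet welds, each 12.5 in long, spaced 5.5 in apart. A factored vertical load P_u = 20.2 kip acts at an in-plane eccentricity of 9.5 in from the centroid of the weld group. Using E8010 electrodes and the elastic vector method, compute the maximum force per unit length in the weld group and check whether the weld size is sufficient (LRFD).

f_max ≈ 2.97 kip/in; adequate

E80XX → F_EXX = 80 ksi.
Total weld length L_w = 25 in. Treat welds as unit-width lines.
Polar moment about centroid: J = 2[d³/12 + d(b/2)²] = 2[12.5³/12 + 12.5×2.75²] = 514.6 in³.
Direct shear f_v = P/L_w = 20.2 / 25 = 0.808 kip/in (vertical).
Torsion M = P·e = 20.2 × 9.5 = 191.9 kip·in.
Critical point at (x, y) = (2.75, 6.25) from centroid. f_tx = M·y/J = 2.331 kip/in; f_ty = M·x/J = 1.026 kip/in.
Resultant f_max = √[f_tx² + (f_v + f_ty)²] = √[2.331² + (0.808 + 1.026)²] = 2.966 kip/in.
Capacity per unit length: φr_n = 0.75 × 0.6 × 80 × (0.707 × 0.1875) = 4.772 kip/in.
2.966 ≤ 4.772 → adequate.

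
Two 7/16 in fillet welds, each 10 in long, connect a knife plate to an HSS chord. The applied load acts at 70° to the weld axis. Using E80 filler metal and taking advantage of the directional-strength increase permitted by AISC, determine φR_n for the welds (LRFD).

φR_n ≈ 324 kips

E80XX → F_EXX = 80 ksi.
t_e = 0.707 × 0.4375 = 0.3093 in; A_we = 0.3093 × 20 = 6.186 in².
Directional factor: 1.0 + 0.5 sin^1.5(70°) = 1.455.
F_nw = 0.6 × 80 × 1.455 = 69.86 ksi.
φR_n = 0.75 × 69.86 × 6.186 = 324.1 kips.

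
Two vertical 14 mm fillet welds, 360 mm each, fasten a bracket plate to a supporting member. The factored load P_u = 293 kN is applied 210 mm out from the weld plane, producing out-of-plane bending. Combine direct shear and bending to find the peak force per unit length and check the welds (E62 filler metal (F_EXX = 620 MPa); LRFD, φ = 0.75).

f_max ≈ 1480 N/mm; adequate

L_w = 2 × 360 = 720 mm; section modulus (unit throat) S = 2 × L²/6 = 43200 mm².
Direct shear f_v = P/L_w = 293×10³/720 = 406.9 N/mm.
Moment M = P × e = 293×10³ × 210 = 61530000 N·mm; bending f_b = M/S = 1424 N/mm.
f_max = √(f_v² + f_b²) = √(406.9² + 1424²) = 1481 N/mm.
φr_n = 0.75 × 0.6 × 620 × (0.707 × 14) = 2762 N/mm → adequate.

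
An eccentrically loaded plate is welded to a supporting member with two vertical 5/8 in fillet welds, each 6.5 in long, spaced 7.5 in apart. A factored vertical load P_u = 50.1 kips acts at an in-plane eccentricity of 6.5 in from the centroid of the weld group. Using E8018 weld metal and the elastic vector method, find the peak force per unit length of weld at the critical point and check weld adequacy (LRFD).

f_max ≈ 10.3 kip/in; adequate

E80XX → F_EXX = 80 ksi.
Total weld length L_w = 13 in. Treat welds as unit-width lines.
Polar moment about centroid: J = 2[d³/12 + d(b/2)²] = 2[6.5³/12 + 6.5×3.75²] = 228.6 in³.
Direct shear f_v = P/L_w = 50.1 / 13 = 3.854 kip/in (vertical).
Torsion M = P·e = 50.1 × 6.5 = 325.65 kip·in.
Critical point at (x, y) = (3.75, 3.25) from centroid. f_tx = M·y/J = 4.63 kip/in; f_ty = M·x/J = 5.342 kip/in.
Resultant f_max = √[f_tx² + (f_v + f_ty)²] = √[4.63² + (3.854 + 5.342)²] = 10.3 kip/in.
Capacity per unit length: φr_n = 0.75 × 0.6 × 80 × (0.707 × 0.625) = 15.91 kip/in.
10.3 ≤ 15.91 → adequate.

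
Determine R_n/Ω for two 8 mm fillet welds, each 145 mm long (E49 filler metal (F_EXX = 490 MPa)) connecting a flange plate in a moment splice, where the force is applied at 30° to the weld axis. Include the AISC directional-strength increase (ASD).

R_n/Ω ≈ 284 kN

t_e = 0.707 × 8 = 5.656 mm; A_we = 5.656 × 290 = 1640 mm².
Directional factor: 1.0 + 0.5 sin^1.5(30°) = 1.177.
F_nw = 0.6 × 490 × 1.177 = 346 MPa.
R_n/Ω = (346 × 1640) / 2.0 × 10⁻³ = 283.7 kN.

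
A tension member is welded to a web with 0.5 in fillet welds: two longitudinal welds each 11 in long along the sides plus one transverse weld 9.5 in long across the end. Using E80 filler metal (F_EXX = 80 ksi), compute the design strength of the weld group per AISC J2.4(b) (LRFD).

t_e = 0.707 × 0.5 = 0.3535 in.
R_nwl = 0.6 × 80 × 0.3535 × 22 = 373.3 kips (longitudinal, 2 welds).
R_nwt = 0.6 × 80 × 0.3535 × 9.5 = 161.2 kips (transverse, base value).
(i) R_nwl + R_nwt = 534.5 kips; (ii) 0.85 R_nwl + 1.5 R_nwt = 559.1 kips.
R_n = max = 559.1 kips [governs: (ii)]; φR_n = 419.3 kips.

φR_n ≈ 419 kips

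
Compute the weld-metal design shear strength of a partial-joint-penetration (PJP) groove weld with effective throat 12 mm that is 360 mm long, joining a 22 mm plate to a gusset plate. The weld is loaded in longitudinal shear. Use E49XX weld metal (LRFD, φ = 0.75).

φR_n ≈ 953 kN

E49XX → F_EXX = 490 MPa.
Effective throat (given) t_e = 12 mm.
A_we = 12 × 360 = 4320 mm².
F_nw = 0.6 F_EXX = 294 MPa.
φR_n = 0.75 × 294 × 4320 × 10⁻³ = 952.6 kN.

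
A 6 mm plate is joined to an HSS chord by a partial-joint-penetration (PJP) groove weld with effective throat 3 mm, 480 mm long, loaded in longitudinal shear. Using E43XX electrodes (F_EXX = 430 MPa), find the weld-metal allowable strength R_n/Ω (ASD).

R_n/Ω ≈ 186 kN

Effective throat (given) t_e = 3 mm.
A_we = 3 × 480 = 1440 mm².
F_nw = 0.6 F_EXX = 258 MPa.
R_n/Ω = (258 × 1440) / 2.0 × 10⁻³ = 185.8 kN.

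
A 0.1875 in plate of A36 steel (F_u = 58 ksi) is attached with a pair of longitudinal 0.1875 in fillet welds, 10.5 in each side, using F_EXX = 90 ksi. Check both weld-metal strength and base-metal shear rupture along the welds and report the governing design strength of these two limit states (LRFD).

φR_n ≈ 103 kip (base-metal shear rupture governs)

t_e = 0.707 × 0.1875 = 0.1326 in; L = 21 in.
Weld metal: φR_n = 0.75 × 0.6 × 90 × 0.1326 × 21 = 112.7 kip.
Base metal (shear rupture): φR_n = 0.75 × 0.6 × 58 × 0.1875 × 21 = 102.8 kip.
Governing: base-metal shear rupture.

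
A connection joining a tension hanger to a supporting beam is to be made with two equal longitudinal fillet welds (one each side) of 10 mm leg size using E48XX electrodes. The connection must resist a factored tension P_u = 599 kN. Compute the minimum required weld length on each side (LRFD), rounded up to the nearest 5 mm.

E48XX → F_EXX = 480 MPa.
Throat t_e = 0.707 × 10 = 7.07 mm.
φr_n = 0.75 × 0.6 × 480 × 7.07 × 10⁻³ = 1.527 kN/mm.
L_req = P_u / φr_n = 599 / 1.527 = 392.2 mm total.
Per side: 392.2 / 2 = 196.1 mm.
Round up → use L = 200 mm on each side.

L = 200 mm on each side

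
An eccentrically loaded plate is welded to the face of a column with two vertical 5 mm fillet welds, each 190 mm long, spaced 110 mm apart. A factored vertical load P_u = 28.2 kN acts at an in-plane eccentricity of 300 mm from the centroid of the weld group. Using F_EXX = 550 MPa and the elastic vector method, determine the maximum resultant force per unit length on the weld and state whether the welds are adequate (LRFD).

f_max ≈ 447 N/mm; adequate

Total weld length L_w = 380 mm. Treat welds as unit-width lines.
Polar moment about centroid: J = 2[d³/12 + d(b/2)²] = 2[190³/12 + 190×55²] = 2293000 mm³.
Direct shear f_v = P/L_w = 28.2×10³ / 380 = 74.21 N/mm (vertical).
Torsion M = P·e = 28.2×10³ × 300 = 8460000 N·mm.
Critical point at (x, y) = (55, 95) from centroid. f_tx = M·y/J = 350.6 N/mm; f_ty = M·x/J = 203 N/mm.
Resultant f_max = √[f_tx² + (f_v + f_ty)²] = √[350.6² + (74.21 + 203)²] = 446.9 N/mm.
Capacity per unit length: φr_n = 0.75 × 0.6 × 550 × (0.707 × 5) = 874.9 N/mm.
446.9 ≤ 874.9 → adequate.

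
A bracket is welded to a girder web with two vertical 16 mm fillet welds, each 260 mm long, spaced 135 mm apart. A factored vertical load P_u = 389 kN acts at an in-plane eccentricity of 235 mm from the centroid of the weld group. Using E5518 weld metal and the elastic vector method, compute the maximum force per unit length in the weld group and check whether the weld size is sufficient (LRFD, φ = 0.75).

f_max ≈ 2950 N/mm; NOT adequate

E55XX → F_EXX = 550 MPa.
Total weld length L_w = 520 mm. Treat welds as unit-width lines.
Polar moment about centroid: J = 2[d³/12 + d(b/2)²] = 2[260³/12 + 260×67.5²] = 5299000 mm³.
Direct shear f_v = P/L_w = 389×10³ / 520 = 748.1 N/mm (vertical).
Torsion M = P·e = 389×10³ × 235 = 91415000 N·mm.
Critical point at (x, y) = (67.5, 130) from centroid. f_tx = M·y/J = 2243 N/mm; f_ty = M·x/J = 1165 N/mm.
Resultant f_max = √[f_tx² + (f_v + f_ty)²] = √[2243² + (748.1 + 1165)²] = 2948 N/mm.
Capacity per unit length: φr_n = 0.75 × 0.6 × 550 × (0.707 × 16) = 2800 N/mm.
2948 > 2800 → NOT adequate.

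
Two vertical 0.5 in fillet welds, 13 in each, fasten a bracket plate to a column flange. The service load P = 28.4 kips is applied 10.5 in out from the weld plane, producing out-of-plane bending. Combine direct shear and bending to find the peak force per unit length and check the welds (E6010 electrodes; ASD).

E60XX → F_EXX = 60 ksi.
L_w = 2 × 13 = 26 in; section modulus (unit throat) S = 2 × L²/6 = 56.33 in².
Direct shear f_v = P/L_w = 28.4/26 = 1.092 kip/in.
Moment M = P × e = 28.4 × 10.5 = 298.2 kip·in; bending f_b = M/S = 5.293 kip/in.
f_max = √(f_v² + f_b²) = √(1.092² + 5.293²) = 5.405 kip/in.
r_n/Ω = (1/2.0) × 0.6 × 60 × (0.707 × 0.5) = 6.363 kip/in → adequate.

f_max ≈ 5.41 kip/in; adequate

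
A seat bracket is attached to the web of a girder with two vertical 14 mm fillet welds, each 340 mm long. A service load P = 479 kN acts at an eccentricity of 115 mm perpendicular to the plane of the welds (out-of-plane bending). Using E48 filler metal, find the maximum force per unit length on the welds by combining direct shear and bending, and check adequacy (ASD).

E48XX → F_EXX = 480 MPa.
L_w = 2 × 340 = 680 mm; section modulus (unit throat) S = 2 × L²/6 = 38530 mm².
Direct shear f_v = P/L_w = 479×10³/680 = 704.4 N/mm.
Moment M = P × e = 479×10³ × 115 = 55085000 N·mm; bending f_b = M/S = 1430 N/mm.
f_max = √(f_v² + f_b²) = √(704.4² + 1430²) = 1594 N/mm.
r_n/Ω = (1/2.0) × 0.6 × 480 × (0.707 × 14) = 1425 N/mm → NOT adequate.

f_max ≈ 1590 N/mm; NOT adequate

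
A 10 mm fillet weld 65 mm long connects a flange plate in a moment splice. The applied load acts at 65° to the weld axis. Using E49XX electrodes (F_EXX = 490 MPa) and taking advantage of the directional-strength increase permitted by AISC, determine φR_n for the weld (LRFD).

φR_n ≈ 145 kN

t_e = 0.707 × 10 = 7.07 mm; A_we = 7.07 × 65 = 459.5 mm².
Directional factor: 1.0 + 0.5 sin^1.5(65°) = 1.431.
F_nw = 0.6 × 490 × 1.431 = 420.8 MPa.
φR_n = 0.75 × 420.8 × 459.5 × 10⁻³ = 145 kN.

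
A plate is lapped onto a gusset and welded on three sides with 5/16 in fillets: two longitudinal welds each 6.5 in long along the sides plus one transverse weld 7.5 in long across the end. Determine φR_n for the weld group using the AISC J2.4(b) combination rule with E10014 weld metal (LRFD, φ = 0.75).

φR_n ≈ 222 kips

E100XX → F_EXX = 100 ksi.
t_e = 0.707 × 0.3125 = 0.2209 in.
R_nwl = 0.6 × 100 × 0.2209 × 13 = 172.3 kips (longitudinal, 2 welds).
R_nwt = 0.6 × 100 × 0.2209 × 7.5 = 99.42 kips (transverse, base value).
(i) R_nwl + R_nwt = 271.8 kips; (ii) 0.85 R_nwl + 1.5 R_nwt = 295.6 kips.
R_n = max = 295.6 kips [governs: (ii)]; φR_n = 221.7 kips.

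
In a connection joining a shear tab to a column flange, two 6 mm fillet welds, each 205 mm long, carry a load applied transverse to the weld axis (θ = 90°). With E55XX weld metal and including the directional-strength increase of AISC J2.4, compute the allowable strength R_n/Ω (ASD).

R_n/Ω ≈ 430 kN

E55XX → F_EXX = 550 MPa.
t_e = 0.707 × 6 = 4.242 mm; A_we = 4.242 × 410 = 1739 mm².
Directional factor: 1.0 + 0.5 sin^1.5(90°) = 1.5.
F_nw = 0.6 × 550 × 1.5 = 495 MPa.
R_n/Ω = (495 × 1739) / 2.0 × 10⁻³ = 430.5 kN.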